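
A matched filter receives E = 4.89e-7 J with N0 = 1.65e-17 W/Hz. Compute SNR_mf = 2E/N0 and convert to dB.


SNR_lin = 2 * 4.89e-7 / 1.65e-17 = 5.927e10
SNR_dB = 10*log10(5.927e10) = 107.7 dB

107.7 dB


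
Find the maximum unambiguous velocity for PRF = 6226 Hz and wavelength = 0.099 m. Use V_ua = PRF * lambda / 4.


V_ua = 6226 * 0.099 / 4 = 154.1 m/s

154.1 m/s


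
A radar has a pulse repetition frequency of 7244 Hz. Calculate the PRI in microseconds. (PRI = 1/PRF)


PRI = 1/7244 = 0.0001380453 s = 138.0 us

138.0 us


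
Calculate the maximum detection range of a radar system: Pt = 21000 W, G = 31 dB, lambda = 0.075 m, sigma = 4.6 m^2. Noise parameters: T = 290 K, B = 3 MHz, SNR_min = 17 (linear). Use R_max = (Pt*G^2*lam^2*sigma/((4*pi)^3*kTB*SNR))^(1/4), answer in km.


G_lin = 10^(31/10) = 1258.925412
R^4 = 21000 * 1258.925412^2 * 0.075^2 * 4.6 / ((4*pi)^3 * 1.38e-23 * 290 * 3000000.0 * 17)
R^4 = 2.12629e18 m^4
R_max = (2.12629e18)^(1/4) = 38186.1 m = 38.2 km

38.2 km


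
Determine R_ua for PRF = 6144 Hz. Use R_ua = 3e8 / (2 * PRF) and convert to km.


R_ua = 3e8 / (2 * 6144) = 24414.1 m = 24.4 km

24.4 km


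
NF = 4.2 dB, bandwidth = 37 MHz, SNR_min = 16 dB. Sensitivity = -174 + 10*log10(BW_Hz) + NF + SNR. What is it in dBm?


10*log10(37000000.0) = 75.68
S = -174 + 75.68 + 4.2 + 16 = -78.1 dBm

-78.1 dBm


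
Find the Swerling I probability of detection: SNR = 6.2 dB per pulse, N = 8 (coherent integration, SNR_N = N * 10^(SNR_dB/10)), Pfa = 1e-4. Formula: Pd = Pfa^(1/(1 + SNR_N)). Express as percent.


SNR_lin = 10^(6.2/10) = 4.16869
SNR_N = 8 * 4.16869 = 33.34952
1/(1 + SNR_N) = 1/34.34952 = 0.0291125
Pd = (1e-4)^0.0291125 = 0.7648
Pd = 76.5%

76.5%


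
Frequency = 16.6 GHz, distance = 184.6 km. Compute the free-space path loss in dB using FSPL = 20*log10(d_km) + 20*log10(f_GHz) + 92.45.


20*log10(184.6) = 45.32
20*log10(16.6) = 24.4
FSPL = 162.2 dB

162.2 dB


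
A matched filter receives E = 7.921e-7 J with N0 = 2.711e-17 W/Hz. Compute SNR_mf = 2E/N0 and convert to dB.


SNR_lin = 2 * 7.921e-7 / 2.711e-17 = 5.844e10
SNR_dB = 10*log10(5.844e10) = 107.7 dB

107.7 dB


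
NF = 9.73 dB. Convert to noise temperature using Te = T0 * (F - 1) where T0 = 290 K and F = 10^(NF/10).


NF_lin = 10^(9.73/10) = 9.397233
Te = 290 * (9.397233 - 1) = 2435.2 K

2435.2 K


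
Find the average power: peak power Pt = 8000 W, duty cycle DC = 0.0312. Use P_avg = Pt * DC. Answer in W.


P_avg = 8000 * 0.0312 = 249.6 W

249.6 W


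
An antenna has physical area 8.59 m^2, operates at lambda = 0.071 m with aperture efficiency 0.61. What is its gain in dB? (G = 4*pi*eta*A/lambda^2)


G_linear = 4*pi*0.61*8.59/0.071^2 = 13062.2
G_dB = 10*log10(13062.2) = 41.2 dB

41.2 dB


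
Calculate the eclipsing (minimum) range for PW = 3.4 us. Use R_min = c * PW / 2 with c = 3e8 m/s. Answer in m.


R_min = 3e8 * 3.4e-6 / 2 = 510.0 m

510.0 m


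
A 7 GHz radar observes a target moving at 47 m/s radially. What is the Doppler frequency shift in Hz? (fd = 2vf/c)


fd = 2 * 47 * 7000000000.0 / 3e8 = 2193.3 Hz

2193.3 Hz


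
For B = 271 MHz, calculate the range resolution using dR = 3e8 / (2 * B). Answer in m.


dR = 3e8 / (2 * 271000000.0) = 0.55 m

0.55 m


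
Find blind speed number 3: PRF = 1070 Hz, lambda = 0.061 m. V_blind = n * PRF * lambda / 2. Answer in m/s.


V_blind = 3 * 1070 * 0.061 / 2 = 97.9 m/s

97.9 m/s


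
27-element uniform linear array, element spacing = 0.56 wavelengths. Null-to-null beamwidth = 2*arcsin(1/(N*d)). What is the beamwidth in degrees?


1/(N*d) = 1/(27*0.56) = 0.066138
BW = 2*arcsin(0.066138) = 7.6 degrees

7.6 degrees


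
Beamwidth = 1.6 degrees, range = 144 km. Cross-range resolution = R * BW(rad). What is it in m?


BW_rad = 0.027925268
CR = 144000 * 0.027925268 = 4021.2 m

4021.2 m


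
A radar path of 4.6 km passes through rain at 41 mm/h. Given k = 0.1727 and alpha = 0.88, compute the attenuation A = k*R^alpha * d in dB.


gamma = 0.1727 * 41^0.88 = 4.534633 dB/km
A = 4.534633 * 4.6 = 20.86 dB

20.86 dB


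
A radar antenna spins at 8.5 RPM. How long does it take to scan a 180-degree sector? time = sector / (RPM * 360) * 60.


t = 180 / (8.5 * 360) * 60 = 3.53 s

3.53 s


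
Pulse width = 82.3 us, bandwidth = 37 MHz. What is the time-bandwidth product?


TBP = 82.3 * 37 = 3045.1

3045.1


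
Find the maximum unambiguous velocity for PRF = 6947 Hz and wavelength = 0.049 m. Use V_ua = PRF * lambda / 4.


V_ua = 6947 * 0.049 / 4 = 85.1 m/s

85.1 m/s


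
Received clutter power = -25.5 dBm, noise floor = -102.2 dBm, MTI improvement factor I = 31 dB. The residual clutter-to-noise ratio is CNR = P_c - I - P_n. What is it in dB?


CNR = -25.5 - 31 - (-102.2) = 45.7 dB

45.7 dB


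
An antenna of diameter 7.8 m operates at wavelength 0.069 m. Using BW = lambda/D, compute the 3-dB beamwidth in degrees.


BW_rad = 0.069 / 7.8 = 0.008846
BW_deg = 0.51 degrees

0.51 degrees


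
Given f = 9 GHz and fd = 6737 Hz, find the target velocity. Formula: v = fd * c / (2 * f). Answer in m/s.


v = 6737 * 3e8 / (2 * 9000000000.0) = 112.3 m/s

112.3 m/s


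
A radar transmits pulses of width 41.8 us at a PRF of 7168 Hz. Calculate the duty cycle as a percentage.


DC = 41.8e-6 * 7168 * 100 = 29.96%

29.96%


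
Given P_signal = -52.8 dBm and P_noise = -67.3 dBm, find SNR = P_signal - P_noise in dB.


SNR = -52.8 - (-67.3) = 14.5 dB

14.5 dB


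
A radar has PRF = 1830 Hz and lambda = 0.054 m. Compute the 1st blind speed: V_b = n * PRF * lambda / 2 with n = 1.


V_blind = 1 * 1830 * 0.054 / 2 = 49.4 m/s

49.4 m/s


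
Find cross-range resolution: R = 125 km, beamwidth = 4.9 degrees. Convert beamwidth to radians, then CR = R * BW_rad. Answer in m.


BW_rad = 0.085521133
CR = 125000 * 0.085521133 = 10690.1 m

10690.1 m


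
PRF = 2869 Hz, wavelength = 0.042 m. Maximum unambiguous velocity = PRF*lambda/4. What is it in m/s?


V_ua = 2869 * 0.042 / 4 = 30.1 m/s

30.1 m/s


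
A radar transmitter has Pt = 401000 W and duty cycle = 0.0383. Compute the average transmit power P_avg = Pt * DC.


P_avg = 401000 * 0.0383 = 15358.3 W

15358.3 W


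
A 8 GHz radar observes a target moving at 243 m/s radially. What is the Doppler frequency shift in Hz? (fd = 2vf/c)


fd = 2 * 243 * 8000000000.0 / 3e8 = 12960.0 Hz

12960.0 Hz


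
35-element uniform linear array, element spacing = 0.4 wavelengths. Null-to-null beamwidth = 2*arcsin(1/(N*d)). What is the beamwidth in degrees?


1/(N*d) = 1/(35*0.4) = 0.071429
BW = 2*arcsin(0.071429) = 8.2 degrees

8.2 degrees


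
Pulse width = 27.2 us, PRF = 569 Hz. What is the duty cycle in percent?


DC = 27.2e-6 * 569 * 100 = 1.55%

1.55%


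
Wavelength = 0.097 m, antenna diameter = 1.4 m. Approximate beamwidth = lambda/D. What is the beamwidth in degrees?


BW_rad = 0.097 / 1.4 = 0.069286
BW_deg = 3.97 degrees

3.97 degrees


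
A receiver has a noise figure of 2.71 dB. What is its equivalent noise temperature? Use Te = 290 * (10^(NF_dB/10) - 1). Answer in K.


NF_lin = 10^(2.71/10) = 1.86638
Te = 290 * (1.86638 - 1) = 251.3 K

251.3 K


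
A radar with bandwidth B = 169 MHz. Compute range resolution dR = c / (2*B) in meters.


dR = 3e8 / (2 * 169000000.0) = 0.89 m

0.89 m


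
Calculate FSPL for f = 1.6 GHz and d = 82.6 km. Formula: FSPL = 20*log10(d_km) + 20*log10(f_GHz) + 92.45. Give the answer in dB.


20*log10(82.6) = 38.34
20*log10(1.6) = 4.08
FSPL = 134.9 dB

134.9 dB


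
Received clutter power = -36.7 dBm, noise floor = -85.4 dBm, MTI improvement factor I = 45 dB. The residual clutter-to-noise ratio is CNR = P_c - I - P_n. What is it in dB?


CNR = -36.7 - 45 - (-85.4) = 3.7 dB

3.7 dB


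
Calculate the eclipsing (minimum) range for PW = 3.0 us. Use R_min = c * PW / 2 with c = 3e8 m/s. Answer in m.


R_min = 3e8 * 3.0e-6 / 2 = 450.0 m

450.0 m


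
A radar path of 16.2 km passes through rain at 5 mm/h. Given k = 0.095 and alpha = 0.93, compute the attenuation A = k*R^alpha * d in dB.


gamma = 0.095 * 5^0.93 = 0.424391 dB/km
A = 0.424391 * 16.2 = 6.88 dB

6.88 dB


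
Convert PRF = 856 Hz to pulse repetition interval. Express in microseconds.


PRI = 1/856 = 0.0011682243 s = 1168.2 us

1168.2 us


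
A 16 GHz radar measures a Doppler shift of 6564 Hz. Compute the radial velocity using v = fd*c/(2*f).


v = 6564 * 3e8 / (2 * 16000000000.0) = 61.5 m/s

61.5 m/s


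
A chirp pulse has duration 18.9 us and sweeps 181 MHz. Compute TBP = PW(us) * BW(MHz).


TBP = 18.9 * 181 = 3420.9

3420.9


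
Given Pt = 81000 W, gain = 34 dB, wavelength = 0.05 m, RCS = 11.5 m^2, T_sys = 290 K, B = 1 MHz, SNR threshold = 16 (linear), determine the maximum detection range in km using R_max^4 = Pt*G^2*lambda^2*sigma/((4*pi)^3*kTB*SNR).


G_lin = 10^(34/10) = 2511.886432
R^4 = 81000 * 2511.886432^2 * 0.05^2 * 11.5 / ((4*pi)^3 * 1.38e-23 * 290 * 1000000.0 * 16)
R^4 = 1.15637e20 m^4
R_max = (1.15637e20)^(1/4) = 103698.9 m = 103.7 km

103.7 km


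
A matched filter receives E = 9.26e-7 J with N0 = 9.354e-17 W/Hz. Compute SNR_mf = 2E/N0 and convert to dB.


SNR_lin = 2 * 9.26e-7 / 9.354e-17 = 1.98e10
SNR_dB = 10*log10(1.98e10) = 103.0 dB

103.0 dB


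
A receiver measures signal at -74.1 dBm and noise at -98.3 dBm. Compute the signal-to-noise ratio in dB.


SNR = -74.1 - (-98.3) = 24.2 dB

24.2 dB


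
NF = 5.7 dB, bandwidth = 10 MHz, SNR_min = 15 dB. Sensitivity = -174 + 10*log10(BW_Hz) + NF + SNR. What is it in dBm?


10*log10(10000000.0) = 70.0
S = -174 + 70.0 + 5.7 + 15 = -83.3 dBm

-83.3 dBm


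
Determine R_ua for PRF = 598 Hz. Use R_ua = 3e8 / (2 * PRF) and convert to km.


R_ua = 3e8 / (2 * 598) = 250836.1 m = 250.8 km

250.8 km


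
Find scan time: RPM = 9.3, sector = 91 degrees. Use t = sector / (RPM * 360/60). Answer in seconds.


t = 91 / (9.3 * 360) * 60 = 1.63 s

1.63 s


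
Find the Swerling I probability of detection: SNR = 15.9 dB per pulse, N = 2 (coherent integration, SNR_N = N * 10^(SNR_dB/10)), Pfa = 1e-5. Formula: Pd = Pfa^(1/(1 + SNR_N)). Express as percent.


SNR_lin = 10^(15.9/10) = 38.90451
SNR_N = 2 * 38.90451 = 77.80902
1/(1 + SNR_N) = 1/78.80902 = 0.0126889
Pd = (1e-5)^0.0126889 = 0.86408
Pd = 86.4%

86.4%


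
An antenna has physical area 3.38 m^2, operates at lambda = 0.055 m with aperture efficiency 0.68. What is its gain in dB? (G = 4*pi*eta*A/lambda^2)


G_linear = 4*pi*0.68*3.38/0.055^2 = 9547.95
G_dB = 10*log10(9547.95) = 39.8 dB

39.8 dB


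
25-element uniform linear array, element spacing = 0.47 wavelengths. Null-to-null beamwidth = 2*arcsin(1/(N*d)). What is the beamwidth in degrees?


1/(N*d) = 1/(25*0.47) = 0.085106
BW = 2*arcsin(0.085106) = 9.8 degrees

9.8 degrees


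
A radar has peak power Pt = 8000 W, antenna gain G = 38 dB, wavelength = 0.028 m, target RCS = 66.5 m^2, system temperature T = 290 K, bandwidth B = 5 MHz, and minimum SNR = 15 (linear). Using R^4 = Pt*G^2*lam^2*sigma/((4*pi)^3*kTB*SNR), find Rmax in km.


G_lin = 10^(38/10) = 6309.573445
R^4 = 8000 * 6309.573445^2 * 0.028^2 * 66.5 / ((4*pi)^3 * 1.38e-23 * 290 * 5000000.0 * 15)
R^4 = 2.78779e19 m^4
R_max = (2.78779e19)^(1/4) = 72663.3 m = 72.7 km

72.7 km


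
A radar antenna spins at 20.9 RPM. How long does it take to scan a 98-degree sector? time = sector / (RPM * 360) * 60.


t = 98 / (20.9 * 360) * 60 = 0.78 s

0.78 s


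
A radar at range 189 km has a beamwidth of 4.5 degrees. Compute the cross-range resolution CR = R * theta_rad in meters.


BW_rad = 0.078539816
CR = 189000 * 0.078539816 = 14844.0 m

14844.0 m


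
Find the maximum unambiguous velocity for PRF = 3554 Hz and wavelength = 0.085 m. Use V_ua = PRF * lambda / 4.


V_ua = 3554 * 0.085 / 4 = 75.5 m/s

75.5 m/s


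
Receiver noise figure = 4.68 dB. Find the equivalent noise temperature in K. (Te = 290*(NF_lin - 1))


NF_lin = 10^(4.68/10) = 2.93765
Te = 290 * (2.93765 - 1) = 561.9 K

561.9 K


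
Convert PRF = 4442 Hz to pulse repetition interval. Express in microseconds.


PRI = 1/4442 = 0.0002251238 s = 225.1 us

225.1 us


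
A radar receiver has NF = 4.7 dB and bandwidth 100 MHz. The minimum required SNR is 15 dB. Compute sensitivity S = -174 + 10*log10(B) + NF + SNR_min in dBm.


10*log10(100000000.0) = 80.0
S = -174 + 80.0 + 4.7 + 15 = -74.3 dBm

-74.3 dBm


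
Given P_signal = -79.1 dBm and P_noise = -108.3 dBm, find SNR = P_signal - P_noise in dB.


SNR = -79.1 - (-108.3) = 29.2 dB

29.2 dB


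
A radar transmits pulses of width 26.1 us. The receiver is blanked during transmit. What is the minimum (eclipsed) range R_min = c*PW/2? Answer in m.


R_min = 3e8 * 26.1e-6 / 2 = 3915.0 m

3915.0 m


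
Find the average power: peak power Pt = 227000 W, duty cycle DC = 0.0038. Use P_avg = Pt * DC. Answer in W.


P_avg = 227000 * 0.0038 = 862.6 W

862.6 W


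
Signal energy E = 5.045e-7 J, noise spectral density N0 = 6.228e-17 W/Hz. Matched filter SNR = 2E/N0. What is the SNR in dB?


SNR_lin = 2 * 5.045e-7 / 6.228e-17 = 1.62e10
SNR_dB = 10*log10(1.62e10) = 102.1 dB

102.1 dB


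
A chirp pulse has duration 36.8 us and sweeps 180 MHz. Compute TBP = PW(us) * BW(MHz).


TBP = 36.8 * 180 = 6624.0

6624.0


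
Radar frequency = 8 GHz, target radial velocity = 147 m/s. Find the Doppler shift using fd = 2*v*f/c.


fd = 2 * 147 * 8000000000.0 / 3e8 = 7840.0 Hz

7840.0 Hz


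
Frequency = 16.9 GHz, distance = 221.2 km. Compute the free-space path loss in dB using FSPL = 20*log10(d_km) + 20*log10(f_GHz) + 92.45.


20*log10(221.2) = 46.9
20*log10(16.9) = 24.56
FSPL = 163.9 dB

163.9 dB


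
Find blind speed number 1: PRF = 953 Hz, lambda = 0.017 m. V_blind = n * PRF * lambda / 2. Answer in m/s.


V_blind = 1 * 953 * 0.017 / 2 = 8.1 m/s

8.1 m/s


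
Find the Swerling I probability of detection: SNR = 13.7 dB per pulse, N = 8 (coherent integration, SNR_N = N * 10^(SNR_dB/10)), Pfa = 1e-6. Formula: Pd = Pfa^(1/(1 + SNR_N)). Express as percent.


SNR_lin = 10^(13.7/10) = 23.44229
SNR_N = 8 * 23.44229 = 187.53832
1/(1 + SNR_N) = 1/188.53832 = 0.005304
Pd = (1e-6)^0.005304 = 0.92934
Pd = 92.9%

92.9%


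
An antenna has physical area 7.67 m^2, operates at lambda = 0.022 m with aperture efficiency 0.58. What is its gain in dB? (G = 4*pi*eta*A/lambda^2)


G_linear = 4*pi*0.58*7.67/0.022^2 = 115501.56
G_dB = 10*log10(115501.56) = 50.6 dB

50.6 dB


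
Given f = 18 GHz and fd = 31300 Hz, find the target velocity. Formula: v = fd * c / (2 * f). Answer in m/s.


v = 31300 * 3e8 / (2 * 18000000000.0) = 260.8 m/s

260.8 m/s


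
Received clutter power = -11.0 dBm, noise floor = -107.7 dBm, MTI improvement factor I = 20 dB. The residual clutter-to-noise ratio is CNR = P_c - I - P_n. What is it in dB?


CNR = -11.0 - 20 - (-107.7) = 76.7 dB

76.7 dB


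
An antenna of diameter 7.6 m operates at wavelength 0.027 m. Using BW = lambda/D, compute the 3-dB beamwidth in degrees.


BW_rad = 0.027 / 7.6 = 0.003553
BW_deg = 0.2 degrees

0.2 degrees


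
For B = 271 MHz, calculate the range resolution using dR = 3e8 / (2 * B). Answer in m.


dR = 3e8 / (2 * 271000000.0) = 0.55 m

0.55 m


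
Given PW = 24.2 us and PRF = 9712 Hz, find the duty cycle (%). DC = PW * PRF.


DC = 24.2e-6 * 9712 * 100 = 23.5%

23.5%


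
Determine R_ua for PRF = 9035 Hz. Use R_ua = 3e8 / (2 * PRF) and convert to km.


R_ua = 3e8 / (2 * 9035) = 16602.1 m = 16.6 km

16.6 km


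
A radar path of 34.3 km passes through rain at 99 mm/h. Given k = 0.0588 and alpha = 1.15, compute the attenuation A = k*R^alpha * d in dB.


gamma = 0.0588 * 99^1.15 = 11.597324 dB/km
A = 11.597324 * 34.3 = 397.79 dB

397.79 dB


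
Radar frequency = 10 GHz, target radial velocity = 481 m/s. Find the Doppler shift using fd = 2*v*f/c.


fd = 2 * 481 * 10000000000.0 / 3e8 = 32066.7 Hz

32066.7 Hz


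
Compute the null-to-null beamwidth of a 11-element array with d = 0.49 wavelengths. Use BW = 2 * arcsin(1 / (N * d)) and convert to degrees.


1/(N*d) = 1/(11*0.49) = 0.185529
BW = 2*arcsin(0.185529) = 21.4 degrees

21.4 degrees


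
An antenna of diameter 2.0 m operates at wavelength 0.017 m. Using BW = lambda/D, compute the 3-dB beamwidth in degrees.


BW_rad = 0.017 / 2.0 = 0.0085
BW_deg = 0.49 degrees

0.49 degrees


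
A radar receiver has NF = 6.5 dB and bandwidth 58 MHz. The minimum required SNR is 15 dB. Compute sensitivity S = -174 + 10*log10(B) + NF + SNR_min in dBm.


10*log10(58000000.0) = 77.63
S = -174 + 77.63 + 6.5 + 15 = -74.9 dBm

-74.9 dBm


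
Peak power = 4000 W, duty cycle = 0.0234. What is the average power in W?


P_avg = 4000 * 0.0234 = 93.6 W

93.6 W


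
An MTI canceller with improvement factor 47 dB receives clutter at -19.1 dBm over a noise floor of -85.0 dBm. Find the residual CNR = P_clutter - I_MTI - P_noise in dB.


CNR = -19.1 - 47 - (-85.0) = 18.9 dB

18.9 dB


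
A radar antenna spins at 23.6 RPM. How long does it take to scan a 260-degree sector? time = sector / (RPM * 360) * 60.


t = 260 / (23.6 * 360) * 60 = 1.84 s

1.84 s


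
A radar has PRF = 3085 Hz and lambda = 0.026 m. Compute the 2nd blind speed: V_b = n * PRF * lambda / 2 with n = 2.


V_blind = 2 * 3085 * 0.026 / 2 = 80.2 m/s

80.2 m/s


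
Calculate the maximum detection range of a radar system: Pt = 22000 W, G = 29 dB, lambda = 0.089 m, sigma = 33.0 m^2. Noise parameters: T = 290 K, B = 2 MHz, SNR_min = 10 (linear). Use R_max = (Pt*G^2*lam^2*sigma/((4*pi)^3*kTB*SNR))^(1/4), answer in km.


G_lin = 10^(29/10) = 794.328235
R^4 = 22000 * 794.328235^2 * 0.089^2 * 33.0 / ((4*pi)^3 * 1.38e-23 * 290 * 2000000.0 * 10)
R^4 = 2.28444e19 m^4
R_max = (2.28444e19)^(1/4) = 69134.5 m = 69.1 km

69.1 km


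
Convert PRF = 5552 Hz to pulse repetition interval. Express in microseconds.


PRI = 1/5552 = 0.0001801153 s = 180.1 us

180.1 us


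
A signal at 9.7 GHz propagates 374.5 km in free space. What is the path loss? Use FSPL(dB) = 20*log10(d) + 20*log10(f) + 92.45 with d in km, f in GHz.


20*log10(374.5) = 51.47
20*log10(9.7) = 19.74
FSPL = 163.7 dB

163.7 dB


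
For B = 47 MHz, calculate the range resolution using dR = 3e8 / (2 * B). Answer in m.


dR = 3e8 / (2 * 47000000.0) = 3.19 m

3.19 m


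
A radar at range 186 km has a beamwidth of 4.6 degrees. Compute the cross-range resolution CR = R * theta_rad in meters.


BW_rad = 0.080285146
CR = 186000 * 0.080285146 = 14933.0 m

14933.0 m


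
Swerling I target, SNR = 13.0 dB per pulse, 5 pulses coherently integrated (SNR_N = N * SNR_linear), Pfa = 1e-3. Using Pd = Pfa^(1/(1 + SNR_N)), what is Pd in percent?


SNR_lin = 10^(13.0/10) = 19.95262
SNR_N = 5 * 19.95262 = 99.7631
1/(1 + SNR_N) = 1/100.7631 = 0.0099243
Pd = (1e-3)^0.0099243 = 0.93374
Pd = 93.4%

93.4%


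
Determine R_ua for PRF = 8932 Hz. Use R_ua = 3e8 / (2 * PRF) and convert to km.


R_ua = 3e8 / (2 * 8932) = 16793.6 m = 16.8 km

16.8 km


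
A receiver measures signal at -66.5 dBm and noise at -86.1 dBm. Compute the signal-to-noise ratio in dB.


SNR = -66.5 - (-86.1) = 19.6 dB

19.6 dB


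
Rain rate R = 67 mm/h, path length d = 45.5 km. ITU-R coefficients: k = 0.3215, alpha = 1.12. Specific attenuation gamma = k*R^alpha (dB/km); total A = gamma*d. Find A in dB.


gamma = 0.3215 * 67^1.12 = 35.676707 dB/km
A = 35.676707 * 45.5 = 1623.29 dB

1623.29 dB


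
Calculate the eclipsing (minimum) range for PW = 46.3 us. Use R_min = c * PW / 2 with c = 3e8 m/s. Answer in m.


R_min = 3e8 * 46.3e-6 / 2 = 6945.0 m

6945.0 m


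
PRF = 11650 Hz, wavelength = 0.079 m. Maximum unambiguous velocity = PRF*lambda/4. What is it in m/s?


V_ua = 11650 * 0.079 / 4 = 230.1 m/s

230.1 m/s


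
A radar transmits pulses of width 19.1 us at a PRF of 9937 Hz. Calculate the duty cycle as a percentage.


DC = 19.1e-6 * 9937 * 100 = 18.98%

18.98%


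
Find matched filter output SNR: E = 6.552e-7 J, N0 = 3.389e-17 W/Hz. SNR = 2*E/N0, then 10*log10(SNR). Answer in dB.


SNR_lin = 2 * 6.552e-7 / 3.389e-17 = 3.867e10
SNR_dB = 10*log10(3.867e10) = 105.9 dB

105.9 dB


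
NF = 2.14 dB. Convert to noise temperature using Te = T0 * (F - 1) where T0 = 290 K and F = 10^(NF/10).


NF_lin = 10^(2.14/10) = 1.636817
Te = 290 * (1.636817 - 1) = 184.7 K

184.7 K


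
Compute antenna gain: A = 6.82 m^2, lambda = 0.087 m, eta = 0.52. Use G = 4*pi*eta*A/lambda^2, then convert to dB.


G_linear = 4*pi*0.52*6.82/0.087^2 = 5887.88
G_dB = 10*log10(5887.88) = 37.7 dB

37.7 dB


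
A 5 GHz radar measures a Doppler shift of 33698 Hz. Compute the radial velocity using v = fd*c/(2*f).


v = 33698 * 3e8 / (2 * 5000000000.0) = 1010.9 m/s

1010.9 m/s


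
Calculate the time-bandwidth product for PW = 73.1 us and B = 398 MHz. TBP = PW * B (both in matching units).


TBP = 73.1 * 398 = 29093.8

29093.8


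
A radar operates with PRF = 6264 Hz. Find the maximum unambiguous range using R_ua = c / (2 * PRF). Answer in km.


R_ua = 3e8 / (2 * 6264) = 23946.4 m = 23.9 km

23.9 km


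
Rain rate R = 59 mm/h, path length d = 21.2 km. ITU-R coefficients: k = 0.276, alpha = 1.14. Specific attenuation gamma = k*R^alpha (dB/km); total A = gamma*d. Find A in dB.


gamma = 0.276 * 59^1.14 = 28.819097 dB/km
A = 28.819097 * 21.2 = 610.96 dB

610.96 dB


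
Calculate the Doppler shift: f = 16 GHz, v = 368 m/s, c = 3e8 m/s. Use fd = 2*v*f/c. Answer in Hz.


fd = 2 * 368 * 16000000000.0 / 3e8 = 39253.3 Hz

39253.3 Hz


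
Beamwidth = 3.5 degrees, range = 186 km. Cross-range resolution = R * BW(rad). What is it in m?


BW_rad = 0.061086524
CR = 186000 * 0.061086524 = 11362.1 m

11362.1 m


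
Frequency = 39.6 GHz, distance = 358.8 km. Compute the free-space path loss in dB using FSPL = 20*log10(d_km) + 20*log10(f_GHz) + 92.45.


20*log10(358.8) = 51.1
20*log10(39.6) = 31.95
FSPL = 175.5 dB

175.5 dB


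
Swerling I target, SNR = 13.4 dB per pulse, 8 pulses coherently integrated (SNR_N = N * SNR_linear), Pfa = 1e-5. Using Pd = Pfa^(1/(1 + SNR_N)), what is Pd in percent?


SNR_lin = 10^(13.4/10) = 21.87762
SNR_N = 8 * 21.87762 = 175.02096
1/(1 + SNR_N) = 1/176.02096 = 0.0056811
Pd = (1e-5)^0.0056811 = 0.93669
Pd = 93.7%

93.7%


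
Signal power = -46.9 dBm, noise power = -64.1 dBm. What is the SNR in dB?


SNR = -46.9 - (-64.1) = 17.2 dB

17.2 dB


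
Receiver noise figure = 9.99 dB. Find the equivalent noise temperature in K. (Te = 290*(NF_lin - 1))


NF_lin = 10^(9.99/10) = 9.977001
Te = 290 * (9.977001 - 1) = 2603.3 K

2603.3 K


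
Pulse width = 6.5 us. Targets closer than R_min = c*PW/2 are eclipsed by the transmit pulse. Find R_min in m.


R_min = 3e8 * 6.5e-6 / 2 = 975.0 m

975.0 m


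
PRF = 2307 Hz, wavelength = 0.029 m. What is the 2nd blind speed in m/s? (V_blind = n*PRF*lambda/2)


V_blind = 2 * 2307 * 0.029 / 2 = 66.9 m/s

66.9 m/s


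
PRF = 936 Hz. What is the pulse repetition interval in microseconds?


PRI = 1/936 = 0.0010683761 s = 1068.4 us

1068.4 us


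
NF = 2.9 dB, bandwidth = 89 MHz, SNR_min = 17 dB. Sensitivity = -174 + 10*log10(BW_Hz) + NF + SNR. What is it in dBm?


10*log10(89000000.0) = 79.49
S = -174 + 79.49 + 2.9 + 17 = -74.6 dBm

-74.6 dBm


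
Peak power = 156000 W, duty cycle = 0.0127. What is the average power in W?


P_avg = 156000 * 0.0127 = 1981.2 W

1981.2 W


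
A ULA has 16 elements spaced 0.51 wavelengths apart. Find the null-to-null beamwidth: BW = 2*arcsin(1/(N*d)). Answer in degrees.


1/(N*d) = 1/(16*0.51) = 0.122549
BW = 2*arcsin(0.122549) = 14.1 degrees

14.1 degrees


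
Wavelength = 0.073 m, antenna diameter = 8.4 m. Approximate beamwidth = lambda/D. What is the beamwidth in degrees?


BW_rad = 0.073 / 8.4 = 0.00869
BW_deg = 0.5 degrees

0.5 degrees


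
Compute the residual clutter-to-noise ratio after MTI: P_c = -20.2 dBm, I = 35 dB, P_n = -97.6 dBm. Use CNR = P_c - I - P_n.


CNR = -20.2 - 35 - (-97.6) = 42.4 dB

42.4 dB


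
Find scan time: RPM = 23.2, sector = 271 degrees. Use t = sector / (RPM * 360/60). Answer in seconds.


t = 271 / (23.2 * 360) * 60 = 1.95 s

1.95 s


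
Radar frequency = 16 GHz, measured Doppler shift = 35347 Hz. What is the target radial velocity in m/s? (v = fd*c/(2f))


v = 35347 * 3e8 / (2 * 16000000000.0) = 331.4 m/s

331.4 m/s


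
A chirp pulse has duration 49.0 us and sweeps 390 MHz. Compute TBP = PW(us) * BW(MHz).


TBP = 49.0 * 390 = 19110.0

19110.0


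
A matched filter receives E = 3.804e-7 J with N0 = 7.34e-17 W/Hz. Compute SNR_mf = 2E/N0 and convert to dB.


SNR_lin = 2 * 3.804e-7 / 7.34e-17 = 1.037e10
SNR_dB = 10*log10(1.037e10) = 100.2 dB

100.2 dB


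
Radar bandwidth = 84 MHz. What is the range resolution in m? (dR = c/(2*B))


dR = 3e8 / (2 * 84000000.0) = 1.79 m

1.79 m


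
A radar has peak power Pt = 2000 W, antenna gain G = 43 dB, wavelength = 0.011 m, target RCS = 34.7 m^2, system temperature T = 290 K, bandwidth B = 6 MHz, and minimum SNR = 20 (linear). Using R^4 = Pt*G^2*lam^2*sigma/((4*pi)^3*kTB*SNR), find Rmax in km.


G_lin = 10^(43/10) = 19952.62315
R^4 = 2000 * 19952.62315^2 * 0.011^2 * 34.7 / ((4*pi)^3 * 1.38e-23 * 290 * 6000000.0 * 20)
R^4 = 3.50798e18 m^4
R_max = (3.50798e18)^(1/4) = 43277.7 m = 43.3 km

43.3 km


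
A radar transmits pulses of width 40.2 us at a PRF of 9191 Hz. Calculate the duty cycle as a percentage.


DC = 40.2e-6 * 9191 * 100 = 36.95%

36.95%


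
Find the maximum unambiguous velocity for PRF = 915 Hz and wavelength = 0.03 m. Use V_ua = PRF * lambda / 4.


V_ua = 915 * 0.03 / 4 = 6.9 m/s

6.9 m/s


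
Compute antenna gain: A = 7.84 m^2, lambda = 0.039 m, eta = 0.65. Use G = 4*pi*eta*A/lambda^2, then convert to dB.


G_linear = 4*pi*0.65*7.84/0.039^2 = 42102.71
G_dB = 10*log10(42102.71) = 46.2 dB

46.2 dB


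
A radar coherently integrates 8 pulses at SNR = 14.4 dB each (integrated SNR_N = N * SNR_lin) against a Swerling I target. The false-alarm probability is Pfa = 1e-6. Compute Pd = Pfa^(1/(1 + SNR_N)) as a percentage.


SNR_lin = 10^(14.4/10) = 27.54229
SNR_N = 8 * 27.54229 = 220.33832
1/(1 + SNR_N) = 1/221.33832 = 0.004518
Pd = (1e-6)^0.004518 = 0.93949
Pd = 93.9%

93.9%


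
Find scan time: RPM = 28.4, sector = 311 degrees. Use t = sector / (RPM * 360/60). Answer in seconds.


t = 311 / (28.4 * 360) * 60 = 1.83 s

1.83 s


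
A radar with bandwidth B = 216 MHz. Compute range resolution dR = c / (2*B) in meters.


dR = 3e8 / (2 * 216000000.0) = 0.69 m

0.69 m


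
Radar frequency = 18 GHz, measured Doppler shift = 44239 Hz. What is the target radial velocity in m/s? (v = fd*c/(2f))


v = 44239 * 3e8 / (2 * 18000000000.0) = 368.7 m/s

368.7 m/s


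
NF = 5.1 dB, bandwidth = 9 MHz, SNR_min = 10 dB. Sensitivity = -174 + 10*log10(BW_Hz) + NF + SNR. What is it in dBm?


10*log10(9000000.0) = 69.54
S = -174 + 69.54 + 5.1 + 10 = -89.4 dBm

-89.4 dBm


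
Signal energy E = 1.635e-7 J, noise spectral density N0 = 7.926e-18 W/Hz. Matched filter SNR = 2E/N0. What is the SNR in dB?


SNR_lin = 2 * 1.635e-7 / 7.926e-18 = 4.126e10
SNR_dB = 10*log10(4.126e10) = 106.2 dB

106.2 dB


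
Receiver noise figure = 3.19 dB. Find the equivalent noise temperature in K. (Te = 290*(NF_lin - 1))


NF_lin = 10^(3.19/10) = 2.084491
Te = 290 * (2.084491 - 1) = 314.5 K

314.5 K


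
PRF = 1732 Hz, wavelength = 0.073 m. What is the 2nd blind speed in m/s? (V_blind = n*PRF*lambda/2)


V_blind = 2 * 1732 * 0.073 / 2 = 126.4 m/s

126.4 m/s


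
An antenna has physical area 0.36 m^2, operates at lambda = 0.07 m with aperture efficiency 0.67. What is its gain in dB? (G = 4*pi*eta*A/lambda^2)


G_linear = 4*pi*0.67*0.36/0.07^2 = 618.57
G_dB = 10*log10(618.57) = 27.9 dB

27.9 dB


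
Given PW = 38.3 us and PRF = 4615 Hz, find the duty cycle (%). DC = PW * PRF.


DC = 38.3e-6 * 4615 * 100 = 17.68%

17.68%


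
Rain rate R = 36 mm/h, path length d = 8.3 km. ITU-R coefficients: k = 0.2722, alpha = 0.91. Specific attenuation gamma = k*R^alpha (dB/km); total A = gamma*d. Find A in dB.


gamma = 0.2722 * 36^0.91 = 7.097794 dB/km
A = 7.097794 * 8.3 = 58.91 dB

58.91 dB


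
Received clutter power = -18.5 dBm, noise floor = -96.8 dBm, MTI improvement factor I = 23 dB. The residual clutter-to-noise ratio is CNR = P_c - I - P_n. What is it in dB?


CNR = -18.5 - 23 - (-96.8) = 55.3 dB

55.3 dB


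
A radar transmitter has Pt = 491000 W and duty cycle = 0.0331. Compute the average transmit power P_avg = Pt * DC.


P_avg = 491000 * 0.0331 = 16252.1 W

16252.1 W


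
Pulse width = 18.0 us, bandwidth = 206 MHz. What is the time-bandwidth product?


TBP = 18.0 * 206 = 3708.0

3708.0


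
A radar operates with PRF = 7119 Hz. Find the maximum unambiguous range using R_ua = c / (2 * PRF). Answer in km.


R_ua = 3e8 / (2 * 7119) = 21070.4 m = 21.1 km

21.1 km


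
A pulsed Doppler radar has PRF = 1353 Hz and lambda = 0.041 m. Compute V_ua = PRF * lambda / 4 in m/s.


V_ua = 1353 * 0.041 / 4 = 13.9 m/s

13.9 m/s


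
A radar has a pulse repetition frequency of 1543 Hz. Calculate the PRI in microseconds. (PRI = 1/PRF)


PRI = 1/1543 = 0.0006480881 s = 648.1 us

648.1 us


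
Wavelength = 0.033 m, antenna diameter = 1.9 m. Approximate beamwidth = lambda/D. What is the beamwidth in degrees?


BW_rad = 0.033 / 1.9 = 0.017368
BW_deg = 1.0 degrees

1.0 degrees


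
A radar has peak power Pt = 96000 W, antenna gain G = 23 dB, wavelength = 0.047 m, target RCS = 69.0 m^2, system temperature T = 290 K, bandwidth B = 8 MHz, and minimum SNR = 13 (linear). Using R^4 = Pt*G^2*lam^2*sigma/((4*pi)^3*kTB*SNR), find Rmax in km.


G_lin = 10^(23/10) = 199.526231
R^4 = 96000 * 199.526231^2 * 0.047^2 * 69.0 / ((4*pi)^3 * 1.38e-23 * 290 * 8000000.0 * 13)
R^4 = 7.05303e17 m^4
R_max = (7.05303e17)^(1/4) = 28979.7 m = 29.0 km

29.0 km


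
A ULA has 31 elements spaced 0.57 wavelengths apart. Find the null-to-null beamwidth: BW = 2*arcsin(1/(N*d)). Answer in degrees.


1/(N*d) = 1/(31*0.57) = 0.056593
BW = 2*arcsin(0.056593) = 6.5 degrees

6.5 degrees


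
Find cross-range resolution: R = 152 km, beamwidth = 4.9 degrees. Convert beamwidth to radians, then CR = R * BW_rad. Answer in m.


BW_rad = 0.085521133
CR = 152000 * 0.085521133 = 12999.2 m

12999.2 m


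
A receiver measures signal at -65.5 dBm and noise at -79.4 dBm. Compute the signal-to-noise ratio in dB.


SNR = -65.5 - (-79.4) = 13.9 dB

13.9 dB


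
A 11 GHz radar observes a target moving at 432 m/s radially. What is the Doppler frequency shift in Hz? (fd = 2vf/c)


fd = 2 * 432 * 11000000000.0 / 3e8 = 31680.0 Hz

31680.0 Hz


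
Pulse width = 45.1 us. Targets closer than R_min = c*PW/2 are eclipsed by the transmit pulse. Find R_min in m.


R_min = 3e8 * 45.1e-6 / 2 = 6765.0 m

6765.0 m


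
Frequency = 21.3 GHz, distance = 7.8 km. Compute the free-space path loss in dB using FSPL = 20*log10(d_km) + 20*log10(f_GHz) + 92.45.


20*log10(7.8) = 17.84
20*log10(21.3) = 26.57
FSPL = 136.9 dB

136.9 dB


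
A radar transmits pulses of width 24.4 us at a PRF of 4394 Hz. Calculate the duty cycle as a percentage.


DC = 24.4e-6 * 4394 * 100 = 10.72%

10.72%


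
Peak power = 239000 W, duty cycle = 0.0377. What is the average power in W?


P_avg = 239000 * 0.0377 = 9010.3 W

9010.3 W


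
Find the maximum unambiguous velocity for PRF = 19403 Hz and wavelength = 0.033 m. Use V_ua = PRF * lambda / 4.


V_ua = 19403 * 0.033 / 4 = 160.1 m/s

160.1 m/s


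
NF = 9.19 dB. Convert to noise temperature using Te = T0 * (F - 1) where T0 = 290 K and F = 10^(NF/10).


NF_lin = 10^(9.19/10) = 8.298508
Te = 290 * (8.298508 - 1) = 2116.6 K

2116.6 K


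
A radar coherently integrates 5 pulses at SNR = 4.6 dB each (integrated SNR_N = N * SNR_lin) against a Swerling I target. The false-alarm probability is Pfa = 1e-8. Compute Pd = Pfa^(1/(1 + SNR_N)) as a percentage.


SNR_lin = 10^(4.6/10) = 2.88403
SNR_N = 5 * 2.88403 = 14.42015
1/(1 + SNR_N) = 1/15.42015 = 0.0648502
Pd = (1e-8)^0.0648502 = 0.30283
Pd = 30.3%

30.3%


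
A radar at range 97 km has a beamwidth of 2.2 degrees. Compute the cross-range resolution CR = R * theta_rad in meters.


BW_rad = 0.038397244
CR = 97000 * 0.038397244 = 3724.5 m

3724.5 m


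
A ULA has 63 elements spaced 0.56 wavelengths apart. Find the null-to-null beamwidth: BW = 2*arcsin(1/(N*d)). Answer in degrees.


1/(N*d) = 1/(63*0.56) = 0.028345
BW = 2*arcsin(0.028345) = 3.2 degrees

3.2 degrees


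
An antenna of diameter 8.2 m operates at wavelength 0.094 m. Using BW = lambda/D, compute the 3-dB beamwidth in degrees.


BW_rad = 0.094 / 8.2 = 0.011463
BW_deg = 0.66 degrees

0.66 degrees


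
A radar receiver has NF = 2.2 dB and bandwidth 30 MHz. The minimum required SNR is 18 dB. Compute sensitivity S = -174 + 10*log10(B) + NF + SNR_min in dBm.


10*log10(30000000.0) = 74.77
S = -174 + 74.77 + 2.2 + 18 = -79.0 dBm

-79.0 dBm


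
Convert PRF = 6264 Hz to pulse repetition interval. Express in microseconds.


PRI = 1/6264 = 0.0001596424 s = 159.6 us

159.6 us


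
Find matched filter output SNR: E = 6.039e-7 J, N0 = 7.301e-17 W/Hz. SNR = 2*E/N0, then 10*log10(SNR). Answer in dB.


SNR_lin = 2 * 6.039e-7 / 7.301e-17 = 1.654e10
SNR_dB = 10*log10(1.654e10) = 102.2 dB

102.2 dB


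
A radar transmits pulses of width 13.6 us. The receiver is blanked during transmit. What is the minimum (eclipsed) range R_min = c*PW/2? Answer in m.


R_min = 3e8 * 13.6e-6 / 2 = 2040.0 m

2040.0 m


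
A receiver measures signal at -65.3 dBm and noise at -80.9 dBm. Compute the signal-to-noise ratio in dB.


SNR = -65.3 - (-80.9) = 15.6 dB

15.6 dB


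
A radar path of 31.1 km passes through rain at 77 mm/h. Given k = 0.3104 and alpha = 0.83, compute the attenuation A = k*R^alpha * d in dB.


gamma = 0.3104 * 77^0.83 = 11.421128 dB/km
A = 11.421128 * 31.1 = 355.2 dB

355.2 dB


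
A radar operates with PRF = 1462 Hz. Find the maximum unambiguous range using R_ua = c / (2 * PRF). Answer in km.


R_ua = 3e8 / (2 * 1462) = 102599.2 m = 102.6 km

102.6 km


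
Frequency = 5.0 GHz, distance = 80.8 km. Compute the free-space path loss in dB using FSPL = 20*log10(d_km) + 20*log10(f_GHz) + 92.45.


20*log10(80.8) = 38.15
20*log10(5.0) = 13.98
FSPL = 144.6 dB

144.6 dB


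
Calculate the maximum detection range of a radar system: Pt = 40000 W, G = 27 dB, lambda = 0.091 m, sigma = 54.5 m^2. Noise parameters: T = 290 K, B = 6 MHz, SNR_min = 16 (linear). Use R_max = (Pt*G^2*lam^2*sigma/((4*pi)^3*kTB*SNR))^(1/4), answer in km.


G_lin = 10^(27/10) = 501.187234
R^4 = 40000 * 501.187234^2 * 0.091^2 * 54.5 / ((4*pi)^3 * 1.38e-23 * 290 * 6000000.0 * 16)
R^4 = 5.94787e18 m^4
R_max = (5.94787e18)^(1/4) = 49384.5 m = 49.4 km

49.4 km


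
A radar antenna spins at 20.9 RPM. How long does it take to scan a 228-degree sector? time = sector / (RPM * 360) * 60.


t = 228 / (20.9 * 360) * 60 = 1.82 s

1.82 s


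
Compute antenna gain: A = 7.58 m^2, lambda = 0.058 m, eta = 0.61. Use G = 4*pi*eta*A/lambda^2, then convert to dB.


G_linear = 4*pi*0.61*7.58/0.058^2 = 17272.41
G_dB = 10*log10(17272.41) = 42.4 dB

42.4 dB


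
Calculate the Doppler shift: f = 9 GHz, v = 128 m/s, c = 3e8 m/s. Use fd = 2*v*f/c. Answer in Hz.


fd = 2 * 128 * 9000000000.0 / 3e8 = 7680.0 Hz

7680.0 Hz


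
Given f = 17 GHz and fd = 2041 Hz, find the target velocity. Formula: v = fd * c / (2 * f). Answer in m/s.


v = 2041 * 3e8 / (2 * 17000000000.0) = 18.0 m/s

18.0 m/s


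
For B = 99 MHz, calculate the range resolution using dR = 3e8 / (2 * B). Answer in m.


dR = 3e8 / (2 * 99000000.0) = 1.52 m

1.52 m


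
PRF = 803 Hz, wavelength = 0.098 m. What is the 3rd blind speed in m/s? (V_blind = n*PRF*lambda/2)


V_blind = 3 * 803 * 0.098 / 2 = 118.0 m/s

118.0 m/s


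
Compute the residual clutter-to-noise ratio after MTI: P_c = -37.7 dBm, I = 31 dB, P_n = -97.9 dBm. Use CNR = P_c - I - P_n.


CNR = -37.7 - 31 - (-97.9) = 29.2 dB

29.2 dB


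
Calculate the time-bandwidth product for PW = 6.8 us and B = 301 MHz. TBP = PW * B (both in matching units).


TBP = 6.8 * 301 = 2046.8

2046.8


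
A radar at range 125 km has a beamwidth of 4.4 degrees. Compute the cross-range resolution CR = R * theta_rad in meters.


BW_rad = 0.076794487
CR = 125000 * 0.076794487 = 9599.3 m

9599.3 m


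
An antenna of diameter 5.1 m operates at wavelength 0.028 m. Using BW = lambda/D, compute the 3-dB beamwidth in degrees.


BW_rad = 0.028 / 5.1 = 0.00549
BW_deg = 0.31 degrees

0.31 degrees


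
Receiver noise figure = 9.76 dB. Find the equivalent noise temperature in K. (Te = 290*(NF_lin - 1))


NF_lin = 10^(9.76/10) = 9.462372
Te = 290 * (9.462372 - 1) = 2454.1 K

2454.1 K


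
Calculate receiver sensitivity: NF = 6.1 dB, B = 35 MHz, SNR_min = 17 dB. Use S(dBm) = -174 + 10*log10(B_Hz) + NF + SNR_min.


10*log10(35000000.0) = 75.44
S = -174 + 75.44 + 6.1 + 17 = -75.5 dBm

-75.5 dBm


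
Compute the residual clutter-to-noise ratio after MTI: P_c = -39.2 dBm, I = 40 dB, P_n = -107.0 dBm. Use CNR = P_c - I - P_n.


CNR = -39.2 - 40 - (-107.0) = 27.8 dB

27.8 dB


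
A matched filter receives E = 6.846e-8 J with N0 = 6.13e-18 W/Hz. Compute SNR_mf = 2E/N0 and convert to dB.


SNR_lin = 2 * 6.846e-8 / 6.13e-18 = 2.234e10
SNR_dB = 10*log10(2.234e10) = 103.5 dB

103.5 dB


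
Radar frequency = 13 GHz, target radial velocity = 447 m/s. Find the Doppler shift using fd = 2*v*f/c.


fd = 2 * 447 * 13000000000.0 / 3e8 = 38740.0 Hz

38740.0 Hz


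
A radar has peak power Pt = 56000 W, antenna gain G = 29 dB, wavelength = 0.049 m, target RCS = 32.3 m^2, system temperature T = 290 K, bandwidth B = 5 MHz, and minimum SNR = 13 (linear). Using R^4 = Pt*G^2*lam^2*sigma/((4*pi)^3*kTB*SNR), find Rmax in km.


G_lin = 10^(29/10) = 794.328235
R^4 = 56000 * 794.328235^2 * 0.049^2 * 32.3 / ((4*pi)^3 * 1.38e-23 * 290 * 5000000.0 * 13)
R^4 = 5.30839e18 m^4
R_max = (5.30839e18)^(1/4) = 47999.9 m = 48.0 km

48.0 km


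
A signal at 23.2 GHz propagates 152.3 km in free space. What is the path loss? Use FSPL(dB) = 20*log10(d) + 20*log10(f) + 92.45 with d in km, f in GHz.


20*log10(152.3) = 43.65
20*log10(23.2) = 27.31
FSPL = 163.4 dB

163.4 dB


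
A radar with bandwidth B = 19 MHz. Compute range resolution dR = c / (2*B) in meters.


dR = 3e8 / (2 * 19000000.0) = 7.89 m

7.89 m


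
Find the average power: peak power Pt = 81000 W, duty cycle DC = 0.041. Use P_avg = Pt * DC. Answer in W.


P_avg = 81000 * 0.041 = 3321.0 W

3321.0 W


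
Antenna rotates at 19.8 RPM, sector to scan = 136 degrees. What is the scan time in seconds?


t = 136 / (19.8 * 360) * 60 = 1.14 s

1.14 s


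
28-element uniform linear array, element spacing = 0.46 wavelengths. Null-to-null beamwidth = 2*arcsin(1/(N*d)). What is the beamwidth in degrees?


1/(N*d) = 1/(28*0.46) = 0.07764
BW = 2*arcsin(0.07764) = 8.9 degrees

8.9 degrees


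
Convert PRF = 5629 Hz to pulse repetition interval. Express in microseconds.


PRI = 1/5629 = 0.0001776514 s = 177.7 us

177.7 us


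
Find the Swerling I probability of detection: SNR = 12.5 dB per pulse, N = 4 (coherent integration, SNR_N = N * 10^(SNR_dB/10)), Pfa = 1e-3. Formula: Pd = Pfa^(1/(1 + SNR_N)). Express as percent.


SNR_lin = 10^(12.5/10) = 17.78279
SNR_N = 4 * 17.78279 = 71.13116
1/(1 + SNR_N) = 1/72.13116 = 0.0138636
Pd = (1e-3)^0.0138636 = 0.90868
Pd = 90.9%

90.9%


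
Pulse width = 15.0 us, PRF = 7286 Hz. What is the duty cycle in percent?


DC = 15.0e-6 * 7286 * 100 = 10.93%

10.93%
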